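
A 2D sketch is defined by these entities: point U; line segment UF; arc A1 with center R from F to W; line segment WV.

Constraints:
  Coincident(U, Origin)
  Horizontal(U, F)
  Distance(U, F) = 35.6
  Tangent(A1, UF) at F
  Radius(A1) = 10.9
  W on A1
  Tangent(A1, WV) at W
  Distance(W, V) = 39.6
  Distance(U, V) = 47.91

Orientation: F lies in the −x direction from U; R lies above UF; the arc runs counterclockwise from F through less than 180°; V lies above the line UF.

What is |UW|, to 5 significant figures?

26.332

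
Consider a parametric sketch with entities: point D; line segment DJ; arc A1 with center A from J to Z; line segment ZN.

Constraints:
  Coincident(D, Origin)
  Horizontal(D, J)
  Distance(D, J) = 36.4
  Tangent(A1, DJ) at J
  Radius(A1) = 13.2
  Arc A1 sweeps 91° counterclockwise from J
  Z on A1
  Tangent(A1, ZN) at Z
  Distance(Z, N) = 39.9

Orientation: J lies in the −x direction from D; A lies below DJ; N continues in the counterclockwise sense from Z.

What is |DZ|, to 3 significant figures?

51.4

D is at the origin; DJ is horizontal with |DJ| = 36.4 and J on the −x side, so J = (-36.4, 0.00). Since A1 is tangent to DJ there, AJ ⟂ DJ, so A = J + (0, -13.2) = (-36.4, -13.2). On A1, J sits at bearing 90° from A; a 91° counterclockwise sweep puts Z at bearing 181°, so Z = A + 13.2·(cos 181°, sin 181°) = (-49.6, -13.4). Then |DZ| = |Z − D| = 51.4.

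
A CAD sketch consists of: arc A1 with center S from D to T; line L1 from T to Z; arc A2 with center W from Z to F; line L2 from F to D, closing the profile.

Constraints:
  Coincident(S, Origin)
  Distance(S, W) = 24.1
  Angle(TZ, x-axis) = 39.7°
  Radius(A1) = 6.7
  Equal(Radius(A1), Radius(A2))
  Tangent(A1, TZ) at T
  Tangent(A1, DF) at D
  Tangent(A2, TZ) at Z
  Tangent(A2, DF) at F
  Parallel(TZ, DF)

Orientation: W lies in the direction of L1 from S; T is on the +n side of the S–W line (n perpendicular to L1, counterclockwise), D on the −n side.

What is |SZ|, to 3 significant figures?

25.0

The slot axis is L1's direction at 39.7°, so u = (cos 39.7°, sin 39.7°) = (0.769, 0.639) and n = (−sin 39.7°, cos 39.7°) = (-0.639, 0.769). S is at the origin and W lies 24.1 along u from S, so W = 24.1·u = (18.5, 15.4). Tangency of A1 to both parallel lines with radius 6.7 puts T and D at S ± 6.7·n: T = (-4.28, 5.15), D = (4.28, -5.15). Equal radii place Z and F the same way about W: Z = W + 6.7·n = (14.3, 20.5), F = W − 6.7·n = (22.8, 10.2). Then |SZ| = |Z − S| = 25.0.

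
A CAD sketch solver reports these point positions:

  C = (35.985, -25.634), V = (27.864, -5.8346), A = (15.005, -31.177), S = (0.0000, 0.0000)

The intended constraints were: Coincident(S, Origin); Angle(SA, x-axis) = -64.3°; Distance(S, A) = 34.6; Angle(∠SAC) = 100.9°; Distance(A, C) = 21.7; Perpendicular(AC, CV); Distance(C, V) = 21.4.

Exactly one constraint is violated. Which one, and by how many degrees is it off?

Perpendicular(AC, CV) — off by 7.50°.

S = (0.00, 0.00) ✓; SA at -64.30° ✓; |SA| = 34.60 ✓; ∠SAC = 100.9° ✓; |AC| = 21.70 ✓; ∠(AC, CV) = 97.50° ✗; |CV| = 21.40 ✓.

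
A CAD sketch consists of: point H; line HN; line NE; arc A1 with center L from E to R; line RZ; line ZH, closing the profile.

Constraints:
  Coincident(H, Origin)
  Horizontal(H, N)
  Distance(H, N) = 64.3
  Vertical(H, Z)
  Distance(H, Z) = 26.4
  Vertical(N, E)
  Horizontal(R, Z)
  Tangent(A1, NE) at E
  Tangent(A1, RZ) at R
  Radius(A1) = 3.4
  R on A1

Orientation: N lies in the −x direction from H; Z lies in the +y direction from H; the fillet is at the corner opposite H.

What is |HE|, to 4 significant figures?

68.29

H is at the origin; H and N share the same y with |HN| = 64.3 and N on the −x side, so N = (-64.30, 0.000). HZ is vertical with |HZ| = 26.4 and Z on the +y side, so Z = (0.000, 26.40). The virtual corner opposite H is at (-64.30, 26.40). Tangency of A1 to NE means the radius LE is perpendicular to NE and since A1 is tangent to RZ there, LR ⟂ RZ, with radius 3.4, so the center L sits 3.4 in from both sides at L = (-60.90, 23.00). That places the tangent points at E = (-64.30, 23.00) on NE and R = (-60.90, 26.40) on RZ. Then |HE| = |E − H| = 68.29.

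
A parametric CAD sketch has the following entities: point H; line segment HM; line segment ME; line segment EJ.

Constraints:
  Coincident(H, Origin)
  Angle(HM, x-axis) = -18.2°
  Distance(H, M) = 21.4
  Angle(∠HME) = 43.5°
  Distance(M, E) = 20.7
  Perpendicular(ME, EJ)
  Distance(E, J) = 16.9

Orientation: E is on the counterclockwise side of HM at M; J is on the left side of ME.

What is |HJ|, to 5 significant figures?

5.6131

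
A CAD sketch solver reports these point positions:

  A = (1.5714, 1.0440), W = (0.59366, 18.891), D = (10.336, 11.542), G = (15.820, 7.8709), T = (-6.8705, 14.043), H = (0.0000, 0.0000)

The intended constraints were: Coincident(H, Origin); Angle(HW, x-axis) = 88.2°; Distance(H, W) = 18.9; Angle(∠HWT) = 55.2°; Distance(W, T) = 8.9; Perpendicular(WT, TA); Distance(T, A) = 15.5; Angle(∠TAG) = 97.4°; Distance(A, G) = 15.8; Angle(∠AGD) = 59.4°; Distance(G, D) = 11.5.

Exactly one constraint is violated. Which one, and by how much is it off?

Distance(G, D) = 11.5 — off by 4.90.

H = (0.00, 0.00) ✓; HW at 88.20° ✓; |HW| = 18.90 ✓; ∠HWT = 55.20° ✓; |WT| = 8.900 ✓; ∠(WT, TA) = 90.00° ✓; |TA| = 15.50 ✓; ∠TAG = 97.40° ✓; |AG| = 15.80 ✓; ∠AGD = 59.40° ✓; |GD| = 6.599 ✗.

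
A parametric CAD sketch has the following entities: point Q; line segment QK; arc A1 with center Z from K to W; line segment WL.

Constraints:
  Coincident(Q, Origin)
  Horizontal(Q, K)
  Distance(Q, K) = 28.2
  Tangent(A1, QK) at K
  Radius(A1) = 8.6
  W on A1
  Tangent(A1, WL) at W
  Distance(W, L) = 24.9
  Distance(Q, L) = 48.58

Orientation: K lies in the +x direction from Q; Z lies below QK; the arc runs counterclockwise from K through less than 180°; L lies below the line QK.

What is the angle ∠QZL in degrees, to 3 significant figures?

121°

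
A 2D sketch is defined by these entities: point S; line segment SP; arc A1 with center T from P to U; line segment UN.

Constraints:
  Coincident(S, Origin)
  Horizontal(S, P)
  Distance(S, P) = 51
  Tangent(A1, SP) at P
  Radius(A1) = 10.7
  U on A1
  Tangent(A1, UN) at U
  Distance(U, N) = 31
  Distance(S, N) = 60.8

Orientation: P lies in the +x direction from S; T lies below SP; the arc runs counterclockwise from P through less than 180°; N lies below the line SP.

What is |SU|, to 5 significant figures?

42.026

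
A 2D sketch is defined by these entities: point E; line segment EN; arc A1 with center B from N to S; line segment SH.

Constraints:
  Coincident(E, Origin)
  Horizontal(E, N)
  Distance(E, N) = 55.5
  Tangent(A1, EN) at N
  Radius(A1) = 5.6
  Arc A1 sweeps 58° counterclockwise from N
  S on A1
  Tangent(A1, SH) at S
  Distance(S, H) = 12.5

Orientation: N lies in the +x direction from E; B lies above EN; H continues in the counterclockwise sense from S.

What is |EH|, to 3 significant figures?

68.2

E is at the origin; E and N share the same y with |EN| = 55.5 and N on the +x side, so N = (55.5, 0.00). A1 meets EN tangentially, so BN is at right angles to EN, so B = N + (0, 5.6) = (55.5, 5.60). On A1, N sits at bearing -90° from B; a 58° counterclockwise sweep puts S at bearing -32°, so S = B + 5.6·(cos -32°, sin -32°) = (60.2, 2.63). A1 meets SH tangentially, so BS is at right angles to SH, so SH runs along (−sin -32°, cos -32°); with |SH| = 12.5, H = (66.9, 13.2). Then |EH| = |H − E| = 68.2.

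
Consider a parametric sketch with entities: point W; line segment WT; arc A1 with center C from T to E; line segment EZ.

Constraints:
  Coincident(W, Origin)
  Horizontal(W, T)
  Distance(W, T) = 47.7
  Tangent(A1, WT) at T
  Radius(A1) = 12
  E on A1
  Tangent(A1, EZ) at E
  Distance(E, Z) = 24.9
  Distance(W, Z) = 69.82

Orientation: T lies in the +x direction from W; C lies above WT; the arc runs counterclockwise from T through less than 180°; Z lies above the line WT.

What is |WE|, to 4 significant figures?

60.95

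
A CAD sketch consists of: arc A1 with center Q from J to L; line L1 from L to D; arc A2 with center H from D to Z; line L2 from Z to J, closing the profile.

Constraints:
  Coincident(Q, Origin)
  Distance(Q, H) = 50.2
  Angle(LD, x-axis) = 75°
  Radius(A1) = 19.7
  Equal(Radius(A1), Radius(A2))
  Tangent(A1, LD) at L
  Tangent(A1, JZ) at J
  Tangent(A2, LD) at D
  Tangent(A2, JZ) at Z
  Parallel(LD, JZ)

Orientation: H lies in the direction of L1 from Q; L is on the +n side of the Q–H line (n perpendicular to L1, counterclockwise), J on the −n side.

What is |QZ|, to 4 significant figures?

53.93

The slot axis is L1's direction at 75.0°, so u = (cos 75.0°, sin 75.0°) = (0.2588, 0.9659) and n = (−sin 75.0°, cos 75.0°) = (-0.9659, 0.2588). Q is at the origin and H lies 50.2 along u from Q, so H = 50.2·u = (12.99, 48.49). Tangency of A1 to both parallel lines with radius 19.7 puts L and J at Q ± 19.7·n: L = (-19.03, 5.099), J = (19.03, -5.099). Equal radii place D and Z the same way about H: D = H + 19.7·n = (-6.036, 53.59), Z = H − 19.7·n = (32.02, 43.39). Then |QZ| = |Z − Q| = 53.93.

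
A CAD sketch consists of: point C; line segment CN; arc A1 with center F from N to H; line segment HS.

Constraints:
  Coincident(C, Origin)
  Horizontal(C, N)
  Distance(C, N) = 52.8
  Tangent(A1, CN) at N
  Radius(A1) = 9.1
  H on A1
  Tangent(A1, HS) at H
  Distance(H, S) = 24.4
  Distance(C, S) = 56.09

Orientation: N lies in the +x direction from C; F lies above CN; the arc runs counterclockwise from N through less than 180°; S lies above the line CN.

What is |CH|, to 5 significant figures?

61.712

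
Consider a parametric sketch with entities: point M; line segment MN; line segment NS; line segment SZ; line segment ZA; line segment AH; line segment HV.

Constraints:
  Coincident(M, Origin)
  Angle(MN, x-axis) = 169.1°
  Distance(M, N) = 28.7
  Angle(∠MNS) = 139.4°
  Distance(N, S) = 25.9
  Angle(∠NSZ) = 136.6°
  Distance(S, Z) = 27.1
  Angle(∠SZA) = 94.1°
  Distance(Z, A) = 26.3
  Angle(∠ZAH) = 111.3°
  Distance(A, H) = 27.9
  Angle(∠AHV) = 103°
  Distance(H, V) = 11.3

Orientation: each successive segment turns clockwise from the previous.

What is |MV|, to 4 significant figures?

25.18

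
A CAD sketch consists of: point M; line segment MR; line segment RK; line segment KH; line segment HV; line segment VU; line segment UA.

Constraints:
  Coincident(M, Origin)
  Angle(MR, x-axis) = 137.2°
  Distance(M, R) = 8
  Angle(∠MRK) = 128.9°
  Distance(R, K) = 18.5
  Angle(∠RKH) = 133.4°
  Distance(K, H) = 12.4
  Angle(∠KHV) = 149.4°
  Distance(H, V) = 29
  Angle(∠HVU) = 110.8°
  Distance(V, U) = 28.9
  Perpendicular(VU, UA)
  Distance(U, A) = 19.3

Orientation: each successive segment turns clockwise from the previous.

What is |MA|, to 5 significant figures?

31.203

M is at the origin; MR runs at 137.2° with length 8.0, so R = (-5.8698, 5.4355). ∠MRK = 128.9° gives RK at 86.100° from the x-axis; with |RK| = 18.5, K = (-4.6116, 23.893). ∠RKH = 133.4° gives KH at 39.500° from the x-axis; with |KH| = 12.4, H = (4.9566, 31.780). ∠KHV = 149.4° gives HV at 8.9000° from the x-axis; with |HV| = 29.0, V = (33.607, 36.267). ∠HVU = 110.8° gives VU at -60.300° from the x-axis; with |VU| = 28.9, U = (47.926, 11.163). The perpendicularity gives UA at right angles to VU, so UA runs at -150.30°; with |UA| = 19.3, A = (31.162, 1.6009). Then |MA| = |A − M| = 31.203.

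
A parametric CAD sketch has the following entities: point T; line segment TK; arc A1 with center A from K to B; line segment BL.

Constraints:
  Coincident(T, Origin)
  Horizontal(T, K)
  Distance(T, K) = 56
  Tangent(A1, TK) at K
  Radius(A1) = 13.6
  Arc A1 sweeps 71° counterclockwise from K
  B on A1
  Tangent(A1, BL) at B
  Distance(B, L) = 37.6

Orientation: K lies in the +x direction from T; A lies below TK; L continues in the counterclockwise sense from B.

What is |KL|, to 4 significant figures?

51.29

On A1, K sits at bearing 90° from A; a 71° counterclockwise sweep puts B at bearing 161°, so B = A + 13.6·(cos 161°, sin 161°) = (43.14, -9.172). Since A1 is tangent to BL there, AB ⟂ BL, so BL runs along (−sin 161°, cos 161°); with |BL| = 37.6, L = (30.90, -44.72). Then |KL| = |L − K| = 51.29.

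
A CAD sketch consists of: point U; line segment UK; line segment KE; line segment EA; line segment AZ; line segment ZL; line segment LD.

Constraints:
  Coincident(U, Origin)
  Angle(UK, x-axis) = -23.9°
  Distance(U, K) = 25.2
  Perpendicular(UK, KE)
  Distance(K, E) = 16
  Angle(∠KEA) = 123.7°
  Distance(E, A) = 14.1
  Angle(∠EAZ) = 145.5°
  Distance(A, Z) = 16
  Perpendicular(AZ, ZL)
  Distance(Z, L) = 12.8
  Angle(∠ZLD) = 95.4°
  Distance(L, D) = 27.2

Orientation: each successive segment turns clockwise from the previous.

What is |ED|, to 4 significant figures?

7.393

U is at the origin; UK runs at -23.9° with length 25.2, so K = (23.04, -10.21). UK is perpendicular to KE, so KE runs at -113.9°; with |KE| = 16.0, E = (16.56, -24.84). ∠KEA = 123.7° gives EA at -170.2° from the x-axis; with |EA| = 14.1, A = (2.663, -27.24). ∠EAZ = 145.5° gives AZ at 155.3° from the x-axis; with |AZ| = 16.0, Z = (-11.87, -20.55). The perpendicularity gives ZL at right angles to AZ, so ZL runs at 65.30°; with |ZL| = 12.8, L = (-6.525, -8.923). ∠ZLD = 95.4° gives LD at -19.30° from the x-axis; with |LD| = 27.2, D = (19.15, -17.91). Then |ED| = |D − E| = 7.393.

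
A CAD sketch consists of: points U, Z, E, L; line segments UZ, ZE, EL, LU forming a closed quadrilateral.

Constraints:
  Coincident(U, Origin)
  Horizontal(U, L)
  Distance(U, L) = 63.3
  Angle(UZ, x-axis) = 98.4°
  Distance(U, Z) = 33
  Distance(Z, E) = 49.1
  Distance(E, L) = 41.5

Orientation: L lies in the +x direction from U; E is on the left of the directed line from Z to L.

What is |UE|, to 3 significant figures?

57.4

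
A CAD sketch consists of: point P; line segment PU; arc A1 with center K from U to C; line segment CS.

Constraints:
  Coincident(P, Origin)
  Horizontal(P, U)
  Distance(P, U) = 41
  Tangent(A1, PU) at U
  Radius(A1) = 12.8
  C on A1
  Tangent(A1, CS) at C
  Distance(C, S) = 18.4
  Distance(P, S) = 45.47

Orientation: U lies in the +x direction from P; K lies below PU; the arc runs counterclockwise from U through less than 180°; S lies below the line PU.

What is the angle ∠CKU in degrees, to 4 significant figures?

99.13°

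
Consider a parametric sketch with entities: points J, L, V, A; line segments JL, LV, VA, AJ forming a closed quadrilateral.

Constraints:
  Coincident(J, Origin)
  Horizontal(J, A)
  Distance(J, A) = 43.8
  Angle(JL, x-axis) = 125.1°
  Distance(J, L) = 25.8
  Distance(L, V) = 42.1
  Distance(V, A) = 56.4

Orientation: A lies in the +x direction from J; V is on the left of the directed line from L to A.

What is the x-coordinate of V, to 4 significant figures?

16.42

J is at the origin; JA is horizontal with |JA| = 43.8 and A in +x, so A = (43.8, 0). JL runs at 125.1° with |JL| = 25.8, so L = (-14.84, 21.11). V is determined by |LV| = 42.1 and |VA| = 56.4 together: it lies at the intersection of circle(L, 42.1) and circle(A, 56.4). With |LA| = 62.32, the foot of the radical line on LA is 19.86 from L and the perpendicular offset is √(42.1² − 19.86²) = 37.12. Taking the left-of-LA solution: V = (16.42, 49.31).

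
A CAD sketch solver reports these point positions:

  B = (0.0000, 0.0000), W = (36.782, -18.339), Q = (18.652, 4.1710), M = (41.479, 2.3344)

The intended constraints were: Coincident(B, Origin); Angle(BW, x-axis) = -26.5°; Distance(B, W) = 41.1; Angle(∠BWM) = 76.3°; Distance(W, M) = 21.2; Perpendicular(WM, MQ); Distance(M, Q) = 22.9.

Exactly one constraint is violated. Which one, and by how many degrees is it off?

Perpendicular(WM, MQ) — off by 8.20°.

B = (0.00, 0.00) ✓; BW at -26.50° ✓; |BW| = 41.10 ✓; ∠BWM = 76.30° ✓; |WM| = 21.20 ✓; ∠(WM, MQ) = 98.20° ✗; |MQ| = 22.90 ✓.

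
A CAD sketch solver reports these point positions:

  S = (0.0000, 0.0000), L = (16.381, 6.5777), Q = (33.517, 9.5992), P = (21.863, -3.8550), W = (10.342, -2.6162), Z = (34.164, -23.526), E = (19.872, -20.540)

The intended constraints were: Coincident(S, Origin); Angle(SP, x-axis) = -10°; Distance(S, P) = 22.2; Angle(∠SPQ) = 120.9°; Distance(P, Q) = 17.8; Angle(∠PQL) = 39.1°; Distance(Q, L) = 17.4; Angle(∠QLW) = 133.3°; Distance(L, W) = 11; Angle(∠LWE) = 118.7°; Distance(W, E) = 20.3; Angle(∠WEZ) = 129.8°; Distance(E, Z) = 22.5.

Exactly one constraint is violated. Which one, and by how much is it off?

Distance(E, Z) = 22.5 — off by 7.90.

S = (0.00, 0.00) ✓; SP at -10.00° ✓; |SP| = 22.20 ✓; ∠SPQ = 120.9° ✓; |PQ| = 17.80 ✓; ∠PQL = 39.10° ✓; |QL| = 17.40 ✓; ∠QLW = 133.3° ✓; |LW| = 11.00 ✓; ∠LWE = 118.7° ✓; |WE| = 20.30 ✓; ∠WEZ = 129.8° ✓; |EZ| = 14.60 ✗.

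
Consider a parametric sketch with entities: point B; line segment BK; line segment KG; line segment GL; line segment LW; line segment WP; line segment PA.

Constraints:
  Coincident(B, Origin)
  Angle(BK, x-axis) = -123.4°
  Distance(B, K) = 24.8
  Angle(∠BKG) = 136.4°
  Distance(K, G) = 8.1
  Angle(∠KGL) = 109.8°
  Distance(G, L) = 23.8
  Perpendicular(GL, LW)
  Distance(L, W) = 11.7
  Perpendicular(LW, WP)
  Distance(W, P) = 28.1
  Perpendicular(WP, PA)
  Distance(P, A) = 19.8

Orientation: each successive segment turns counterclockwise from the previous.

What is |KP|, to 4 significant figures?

4.366

B is at the origin; BK runs at -123.4° with length 24.8, so K = (-13.65, -20.70). ∠BKG = 136.4° gives KG at -79.80° from the x-axis; with |KG| = 8.1, G = (-12.22, -28.68). ∠KGL = 109.8° gives GL at -9.600° from the x-axis; with |GL| = 23.8, L = (11.25, -32.65). The perpendicularity gives LW at right angles to GL, so LW runs at 80.40°; with |LW| = 11.7, W = (13.20, -21.11). The perpendicularity gives WP at right angles to LW, so WP runs at 170.4°; with |WP| = 28.1, P = (-14.51, -16.42). Then |KP| = |P − K| = 4.366.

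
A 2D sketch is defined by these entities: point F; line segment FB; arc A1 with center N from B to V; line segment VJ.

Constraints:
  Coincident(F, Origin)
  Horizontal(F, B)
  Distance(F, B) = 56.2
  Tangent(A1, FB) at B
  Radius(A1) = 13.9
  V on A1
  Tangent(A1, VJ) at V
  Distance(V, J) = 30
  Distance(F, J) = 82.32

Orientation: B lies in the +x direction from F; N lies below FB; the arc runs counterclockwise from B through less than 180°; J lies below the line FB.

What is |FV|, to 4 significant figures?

52.90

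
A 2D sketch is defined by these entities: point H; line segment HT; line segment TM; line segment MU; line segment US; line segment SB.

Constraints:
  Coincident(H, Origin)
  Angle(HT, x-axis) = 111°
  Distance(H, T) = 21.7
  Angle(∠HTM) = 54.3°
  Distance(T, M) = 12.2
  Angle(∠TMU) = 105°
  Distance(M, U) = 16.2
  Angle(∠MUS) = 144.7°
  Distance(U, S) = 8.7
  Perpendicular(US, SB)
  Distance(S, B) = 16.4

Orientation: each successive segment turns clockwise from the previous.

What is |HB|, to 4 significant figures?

14.68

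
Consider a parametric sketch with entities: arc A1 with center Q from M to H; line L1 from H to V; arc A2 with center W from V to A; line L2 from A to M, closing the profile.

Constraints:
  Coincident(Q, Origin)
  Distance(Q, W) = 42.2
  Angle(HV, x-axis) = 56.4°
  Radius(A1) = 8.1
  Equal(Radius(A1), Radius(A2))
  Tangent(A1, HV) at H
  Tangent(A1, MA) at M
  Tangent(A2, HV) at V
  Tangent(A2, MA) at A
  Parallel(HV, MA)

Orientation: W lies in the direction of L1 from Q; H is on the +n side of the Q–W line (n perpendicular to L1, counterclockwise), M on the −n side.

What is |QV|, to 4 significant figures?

42.97

Tangency of A1 to both parallel lines with radius 8.1 puts H and M at Q ± 8.1·n: H = (-6.747, 4.482), M = (6.747, -4.482). Equal radii place V and A the same way about W: V = W + 8.1·n = (16.61, 39.63), A = W − 8.1·n = (30.10, 30.67). Then |QV| = |V − Q| = 42.97.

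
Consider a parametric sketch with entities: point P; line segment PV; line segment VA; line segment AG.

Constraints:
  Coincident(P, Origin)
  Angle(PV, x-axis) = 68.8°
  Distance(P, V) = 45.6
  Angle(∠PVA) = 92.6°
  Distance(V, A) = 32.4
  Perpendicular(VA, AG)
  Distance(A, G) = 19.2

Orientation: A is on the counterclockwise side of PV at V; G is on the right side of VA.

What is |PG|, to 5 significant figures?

73.356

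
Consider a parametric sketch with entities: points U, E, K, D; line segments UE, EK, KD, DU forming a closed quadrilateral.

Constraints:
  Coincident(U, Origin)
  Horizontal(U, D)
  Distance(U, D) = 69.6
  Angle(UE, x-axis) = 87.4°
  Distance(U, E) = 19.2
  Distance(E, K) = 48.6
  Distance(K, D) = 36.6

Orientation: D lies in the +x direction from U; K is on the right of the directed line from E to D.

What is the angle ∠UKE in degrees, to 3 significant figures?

21.9°

U is at the origin; U and D share the same y with |UD| = 69.6 and D in +x, so D = (69.6, 0). UE runs at 87.4° with |UE| = 19.2, so E = (0.871, 19.2). K is determined by |EK| = 48.6 and |KD| = 36.6 together: it lies at the intersection of circle(E, 48.6) and circle(D, 36.6). With |ED| = 71.4, the foot of the radical line on ED is 42.8 from E and the perpendicular offset is √(48.6² − 42.8²) = 22.9. Taking the right-of-ED solution: K = (36.0, -14.4).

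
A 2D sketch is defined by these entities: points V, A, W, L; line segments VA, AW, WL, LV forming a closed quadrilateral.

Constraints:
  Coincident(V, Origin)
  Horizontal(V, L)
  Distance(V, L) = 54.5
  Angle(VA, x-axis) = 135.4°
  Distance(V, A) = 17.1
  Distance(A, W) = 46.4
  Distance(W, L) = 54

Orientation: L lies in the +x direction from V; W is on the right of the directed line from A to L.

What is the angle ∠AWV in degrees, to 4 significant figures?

10.00°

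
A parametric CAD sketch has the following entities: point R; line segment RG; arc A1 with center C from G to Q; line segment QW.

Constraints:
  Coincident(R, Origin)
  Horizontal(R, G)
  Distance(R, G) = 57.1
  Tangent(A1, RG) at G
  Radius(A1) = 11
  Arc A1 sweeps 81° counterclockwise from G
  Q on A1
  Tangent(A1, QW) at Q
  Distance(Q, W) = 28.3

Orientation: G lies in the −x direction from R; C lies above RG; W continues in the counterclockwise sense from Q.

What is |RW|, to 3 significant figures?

56.0

R is at the origin; R and G share the same y with |RG| = 57.1 and G on the −x side, so G = (-57.1, 0.00). The tangent condition forces CG to be normal to RG, so C = G + (0, 11) = (-57.1, 11.0). On A1, G sits at bearing -90° from C; an 81° counterclockwise sweep puts Q at bearing -9°, so Q = C + 11.0·(cos -9°, sin -9°) = (-46.2, 9.28). The tangent condition forces CQ to be normal to QW, so QW runs along (−sin -9°, cos -9°); with |QW| = 28.3, W = (-41.8, 37.2). Then |RW| = |W − R| = 56.0.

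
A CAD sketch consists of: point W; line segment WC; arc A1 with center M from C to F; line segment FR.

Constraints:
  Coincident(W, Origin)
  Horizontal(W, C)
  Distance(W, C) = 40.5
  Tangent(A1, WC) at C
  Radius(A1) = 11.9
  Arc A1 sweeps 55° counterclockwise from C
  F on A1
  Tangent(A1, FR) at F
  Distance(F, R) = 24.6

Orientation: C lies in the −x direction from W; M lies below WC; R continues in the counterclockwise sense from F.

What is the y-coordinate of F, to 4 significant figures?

-5.074

Tangency of A1 to WC means the radius MC is perpendicular to WC, so M = C + (0, -11.9) = (-40.50, -11.90). On A1, C sits at bearing 90° from M; a 55° counterclockwise sweep puts F at bearing 145°, so F = M + 11.9·(cos 145°, sin 145°) = (-50.25, -5.074). So F.y = -5.074.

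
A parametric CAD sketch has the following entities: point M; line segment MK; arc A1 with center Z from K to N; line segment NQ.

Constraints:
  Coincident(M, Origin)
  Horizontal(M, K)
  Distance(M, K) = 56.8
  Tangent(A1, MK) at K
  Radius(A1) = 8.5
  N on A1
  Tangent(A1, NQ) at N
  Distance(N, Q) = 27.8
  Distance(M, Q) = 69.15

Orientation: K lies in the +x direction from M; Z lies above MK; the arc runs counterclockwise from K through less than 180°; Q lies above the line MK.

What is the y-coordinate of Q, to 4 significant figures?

37.54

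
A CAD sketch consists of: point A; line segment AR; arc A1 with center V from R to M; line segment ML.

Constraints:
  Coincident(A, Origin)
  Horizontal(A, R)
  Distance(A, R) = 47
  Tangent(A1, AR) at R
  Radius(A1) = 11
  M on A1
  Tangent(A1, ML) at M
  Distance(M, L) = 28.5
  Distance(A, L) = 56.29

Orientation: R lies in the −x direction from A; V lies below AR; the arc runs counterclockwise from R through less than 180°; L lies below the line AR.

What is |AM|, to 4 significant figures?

58.56

Checks: |VM| = 11.00 ✓; ∠(VM, ML) = 90.00° ✓; |ML| = 28.50 ✓; |AL| = 56.29 ✓.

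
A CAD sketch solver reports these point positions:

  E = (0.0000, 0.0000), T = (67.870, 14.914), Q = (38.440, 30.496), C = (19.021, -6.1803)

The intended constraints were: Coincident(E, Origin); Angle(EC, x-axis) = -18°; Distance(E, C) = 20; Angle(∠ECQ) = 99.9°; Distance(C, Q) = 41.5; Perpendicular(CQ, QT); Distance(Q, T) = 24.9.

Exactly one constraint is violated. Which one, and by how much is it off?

Distance(Q, T) = 24.9 — off by 8.40.

E = (0.00, 0.00) ✓; EC at -18.00° ✓; |EC| = 20.00 ✓; ∠ECQ = 99.90° ✓; |CQ| = 41.50 ✓; ∠(CQ, QT) = 90.00° ✓; |QT| = 33.30 ✗.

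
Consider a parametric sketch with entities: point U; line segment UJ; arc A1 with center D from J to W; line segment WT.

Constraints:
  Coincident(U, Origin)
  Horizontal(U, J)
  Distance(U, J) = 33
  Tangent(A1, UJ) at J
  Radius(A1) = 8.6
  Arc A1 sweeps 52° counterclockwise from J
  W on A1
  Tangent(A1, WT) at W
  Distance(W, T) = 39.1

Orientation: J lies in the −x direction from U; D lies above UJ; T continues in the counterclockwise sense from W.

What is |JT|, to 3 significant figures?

46.0

On A1, J sits at bearing -90° from D; a 52° counterclockwise sweep puts W at bearing -38°, so W = D + 8.6·(cos -38°, sin -38°) = (-26.2, 3.31). Since A1 is tangent to WT there, DW ⟂ WT, so WT runs along (−sin -38°, cos -38°); with |WT| = 39.1, T = (-2.15, 34.1). Then |JT| = |T − J| = 46.0.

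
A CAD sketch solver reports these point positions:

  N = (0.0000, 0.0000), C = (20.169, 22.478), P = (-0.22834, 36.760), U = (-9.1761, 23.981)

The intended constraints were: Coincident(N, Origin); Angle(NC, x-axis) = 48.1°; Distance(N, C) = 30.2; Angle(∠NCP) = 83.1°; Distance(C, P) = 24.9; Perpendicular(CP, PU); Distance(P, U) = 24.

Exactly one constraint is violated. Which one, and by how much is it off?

Distance(P, U) = 24 — off by 8.40.

N = (0.00, 0.00) ✓; NC at 48.10° ✓; |NC| = 30.20 ✓; ∠NCP = 83.10° ✓; |CP| = 24.90 ✓; ∠(CP, PU) = 90.00° ✓; |PU| = 15.60 ✗.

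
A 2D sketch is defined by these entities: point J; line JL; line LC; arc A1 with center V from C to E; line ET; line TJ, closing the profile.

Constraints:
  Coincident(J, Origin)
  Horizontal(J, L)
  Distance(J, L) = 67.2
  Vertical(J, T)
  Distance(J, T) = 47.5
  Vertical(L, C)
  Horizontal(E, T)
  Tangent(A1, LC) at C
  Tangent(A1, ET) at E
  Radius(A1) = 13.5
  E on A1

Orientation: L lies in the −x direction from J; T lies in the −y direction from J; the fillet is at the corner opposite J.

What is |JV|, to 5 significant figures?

63.559

J is at the origin; J and L share the same y with |JL| = 67.2 and L on the −x side, so L = (-67.200, 0.0000). JT is vertical with |JT| = 47.5 and T on the −y side, so T = (0.0000, -47.500). The virtual corner opposite J is at (-67.200, -47.500). Since A1 is tangent to LC there, VC ⟂ LC and since A1 is tangent to ET there, VE ⟂ ET, with radius 13.5, so the center V sits 13.5 in from both sides at V = (-53.700, -34.000). Then |JV| = |V − J| = 63.559.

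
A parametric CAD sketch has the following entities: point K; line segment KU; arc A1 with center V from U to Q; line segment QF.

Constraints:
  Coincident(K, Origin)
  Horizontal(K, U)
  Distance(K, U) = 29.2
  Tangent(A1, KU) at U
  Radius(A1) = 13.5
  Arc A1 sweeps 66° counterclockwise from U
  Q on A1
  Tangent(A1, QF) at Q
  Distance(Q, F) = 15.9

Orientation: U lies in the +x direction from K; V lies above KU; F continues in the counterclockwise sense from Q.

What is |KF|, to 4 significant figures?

53.03

K is at the origin; K and U share the same y with |KU| = 29.2 and U on the +x side, so U = (29.20, 0.000). The tangent condition forces VU to be normal to KU, so V = U + (0, 13.5) = (29.20, 13.50). On A1, U sits at bearing -90° from V; a 66° counterclockwise sweep puts Q at bearing -24°, so Q = V + 13.5·(cos -24°, sin -24°) = (41.53, 8.009). A1 meets QF tangentially, so VQ is at right angles to QF, so QF runs along (−sin -24°, cos -24°); with |QF| = 15.9, F = (48.00, 22.53). Then |KF| = |F − K| = 53.03.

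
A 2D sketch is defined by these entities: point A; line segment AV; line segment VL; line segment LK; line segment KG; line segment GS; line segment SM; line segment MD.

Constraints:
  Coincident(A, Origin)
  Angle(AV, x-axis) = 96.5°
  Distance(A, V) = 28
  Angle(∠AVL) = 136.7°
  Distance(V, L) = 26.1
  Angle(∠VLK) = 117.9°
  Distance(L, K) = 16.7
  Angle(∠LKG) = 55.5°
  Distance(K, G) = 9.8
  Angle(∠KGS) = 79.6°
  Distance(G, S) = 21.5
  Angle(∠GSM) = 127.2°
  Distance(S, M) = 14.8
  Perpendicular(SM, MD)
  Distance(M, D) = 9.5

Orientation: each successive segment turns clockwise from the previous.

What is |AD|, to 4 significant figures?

71.58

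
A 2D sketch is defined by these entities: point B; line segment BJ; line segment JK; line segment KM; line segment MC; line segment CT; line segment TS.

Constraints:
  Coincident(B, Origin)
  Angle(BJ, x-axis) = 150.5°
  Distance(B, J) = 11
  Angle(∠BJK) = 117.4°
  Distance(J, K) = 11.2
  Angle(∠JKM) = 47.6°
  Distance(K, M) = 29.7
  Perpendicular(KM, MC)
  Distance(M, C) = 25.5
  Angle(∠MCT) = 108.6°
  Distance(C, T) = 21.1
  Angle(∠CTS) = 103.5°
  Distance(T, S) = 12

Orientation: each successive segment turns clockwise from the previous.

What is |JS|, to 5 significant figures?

14.427

B is at the origin; BJ runs at 150.5° with length 11.0, so J = (-9.5739, 5.4167). ∠BJK = 117.4° gives JK at 87.900° from the x-axis; with |JK| = 11.2, K = (-9.1635, 16.609). ∠JKM = 47.6° gives KM at -44.500° from the x-axis; with |KM| = 29.7, M = (12.020, -4.2079). The perpendicularity gives MC at right angles to KM, so MC runs at -134.50°; with |MC| = 25.5, C = (-5.8532, -22.396). ∠MCT = 108.6° gives CT at 154.10° from the x-axis; with |CT| = 21.1, T = (-24.834, -13.179). ∠CTS = 103.5° gives TS at 77.600° from the x-axis; with |TS| = 12.0, S = (-22.257, -1.4592). Then |JS| = |S − J| = 14.427.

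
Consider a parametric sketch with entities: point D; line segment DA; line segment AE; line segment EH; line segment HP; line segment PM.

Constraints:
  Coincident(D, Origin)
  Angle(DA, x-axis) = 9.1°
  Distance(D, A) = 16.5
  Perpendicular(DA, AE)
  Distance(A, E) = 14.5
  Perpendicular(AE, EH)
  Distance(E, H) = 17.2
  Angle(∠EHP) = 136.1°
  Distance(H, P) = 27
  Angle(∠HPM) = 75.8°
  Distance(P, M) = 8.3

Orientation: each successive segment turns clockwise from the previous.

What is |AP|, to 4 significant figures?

36.90

D is at the origin; DA runs at 9.1° with length 16.5, so A = (16.29, 2.610). DA is perpendicular to AE, so AE runs at -80.90°; with |AE| = 14.5, E = (18.59, -11.71). The perpendicularity gives EH at right angles to AE, so EH runs at -170.9°; with |EH| = 17.2, H = (1.602, -14.43). ∠EHP = 136.1° gives HP at 145.2° from the x-axis; with |HP| = 27.0, P = (-20.57, 0.9811). Then |AP| = |P − A| = 36.90.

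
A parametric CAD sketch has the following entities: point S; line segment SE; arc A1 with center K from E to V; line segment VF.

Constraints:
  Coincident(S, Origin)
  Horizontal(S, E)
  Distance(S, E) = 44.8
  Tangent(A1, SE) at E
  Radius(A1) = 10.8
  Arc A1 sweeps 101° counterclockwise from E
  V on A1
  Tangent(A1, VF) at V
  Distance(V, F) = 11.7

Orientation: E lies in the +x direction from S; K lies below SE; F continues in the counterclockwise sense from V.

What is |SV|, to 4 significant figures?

36.54

S is at the origin; SE is horizontal with |SE| = 44.8 and E on the +x side, so E = (44.80, 0.000). Since A1 is tangent to SE there, KE ⟂ SE, so K = E + (0, -10.8) = (44.80, -10.80). On A1, E sits at bearing 90° from K; a 101° counterclockwise sweep puts V at bearing 191°, so V = K + 10.8·(cos 191°, sin 191°) = (34.20, -12.86). Then |SV| = |V − S| = 36.54.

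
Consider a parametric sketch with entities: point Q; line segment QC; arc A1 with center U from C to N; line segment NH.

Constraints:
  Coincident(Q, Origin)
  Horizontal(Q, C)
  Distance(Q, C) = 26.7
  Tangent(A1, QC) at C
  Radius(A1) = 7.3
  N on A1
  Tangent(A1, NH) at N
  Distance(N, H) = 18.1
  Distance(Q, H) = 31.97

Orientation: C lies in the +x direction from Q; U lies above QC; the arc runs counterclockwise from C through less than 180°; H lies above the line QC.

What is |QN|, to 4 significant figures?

34.27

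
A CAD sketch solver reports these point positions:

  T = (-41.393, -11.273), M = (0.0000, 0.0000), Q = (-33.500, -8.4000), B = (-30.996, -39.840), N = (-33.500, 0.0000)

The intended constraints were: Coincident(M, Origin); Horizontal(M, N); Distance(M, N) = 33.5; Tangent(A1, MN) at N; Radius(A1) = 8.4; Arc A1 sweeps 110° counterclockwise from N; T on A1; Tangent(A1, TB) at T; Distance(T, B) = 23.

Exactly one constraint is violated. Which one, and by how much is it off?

Distance(T, B) = 23 — off by 7.40.

M = (0.00, 0.00) ✓; M.y = 0.00, N.y = 0.00 ✓; |MN| = 33.50 ✓; ∠(QN, NM) = 90.00° ✓; |QN| = 8.400 ✓; bearing(Q→T) − bearing(Q→N) = 110.0° ✓; |QT| = 8.400 ✓; ∠(QT, TB) = 90.00° ✓; |TB| = 30.40 ✗.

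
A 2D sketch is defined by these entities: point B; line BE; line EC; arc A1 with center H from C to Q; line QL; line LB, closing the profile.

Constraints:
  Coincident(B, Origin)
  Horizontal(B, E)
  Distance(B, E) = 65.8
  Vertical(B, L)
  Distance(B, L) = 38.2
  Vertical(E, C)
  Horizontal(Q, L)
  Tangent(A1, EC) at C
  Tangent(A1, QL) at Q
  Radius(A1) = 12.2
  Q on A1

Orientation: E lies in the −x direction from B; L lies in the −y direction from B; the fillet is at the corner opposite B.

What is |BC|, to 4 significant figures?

70.75

The virtual corner opposite B is at (-65.80, -38.20). Since A1 is tangent to EC there, HC ⟂ EC and A1 meets QL tangentially, so HQ is at right angles to QL, with radius 12.2, so the center H sits 12.2 in from both sides at H = (-53.60, -26.00). That places the tangent points at C = (-65.80, -26.00) on EC and Q = (-53.60, -38.20) on QL. Then |BC| = |C − B| = 70.75.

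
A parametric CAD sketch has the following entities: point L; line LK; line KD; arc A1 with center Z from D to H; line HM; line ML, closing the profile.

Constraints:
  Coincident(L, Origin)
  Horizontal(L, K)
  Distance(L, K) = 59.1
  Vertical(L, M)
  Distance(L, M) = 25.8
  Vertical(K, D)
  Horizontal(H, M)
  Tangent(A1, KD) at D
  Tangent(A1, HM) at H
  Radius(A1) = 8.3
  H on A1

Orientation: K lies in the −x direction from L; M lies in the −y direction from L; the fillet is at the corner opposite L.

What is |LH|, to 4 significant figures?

56.98

L is at the origin; LK is horizontal with |LK| = 59.1 and K on the −x side, so K = (-59.10, 0.000). L and M share the same x with |LM| = 25.8 and M on the −y side, so M = (0.000, -25.80). The virtual corner opposite L is at (-59.10, -25.80). The tangent condition forces ZD to be normal to KD and tangency of A1 to HM means the radius ZH is perpendicular to HM, with radius 8.3, so the center Z sits 8.3 in from both sides at Z = (-50.80, -17.50). That places the tangent points at D = (-59.10, -17.50) on KD and H = (-50.80, -25.80) on HM. Then |LH| = |H − L| = 56.98.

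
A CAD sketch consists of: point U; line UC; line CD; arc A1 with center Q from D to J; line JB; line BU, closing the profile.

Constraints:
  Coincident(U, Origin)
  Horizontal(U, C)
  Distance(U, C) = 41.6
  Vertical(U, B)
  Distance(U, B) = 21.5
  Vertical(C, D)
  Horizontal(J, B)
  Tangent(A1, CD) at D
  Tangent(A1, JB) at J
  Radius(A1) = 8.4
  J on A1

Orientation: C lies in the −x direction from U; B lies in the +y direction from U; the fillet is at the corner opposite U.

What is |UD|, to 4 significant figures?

43.61

U is at the origin; UC is horizontal with |UC| = 41.6 and C on the −x side, so C = (-41.60, 0.000). U and B share the same x with |UB| = 21.5 and B on the +y side, so B = (0.000, 21.50). The virtual corner opposite U is at (-41.60, 21.50). A1 meets CD tangentially, so QD is at right angles to CD and tangency of A1 to JB means the radius QJ is perpendicular to JB, with radius 8.4, so the center Q sits 8.4 in from both sides at Q = (-33.20, 13.10). That places the tangent points at D = (-41.60, 13.10) on CD and J = (-33.20, 21.50) on JB. Then |UD| = |D − U| = 43.61.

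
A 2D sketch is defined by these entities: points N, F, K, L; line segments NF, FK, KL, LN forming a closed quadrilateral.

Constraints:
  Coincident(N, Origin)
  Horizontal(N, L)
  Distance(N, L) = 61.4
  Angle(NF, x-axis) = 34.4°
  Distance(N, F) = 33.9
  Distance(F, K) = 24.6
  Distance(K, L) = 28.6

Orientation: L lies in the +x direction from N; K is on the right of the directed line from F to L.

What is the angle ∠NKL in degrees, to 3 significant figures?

162°

Checks: |FK| = 24.60 ✓; |KL| = 28.60 ✓.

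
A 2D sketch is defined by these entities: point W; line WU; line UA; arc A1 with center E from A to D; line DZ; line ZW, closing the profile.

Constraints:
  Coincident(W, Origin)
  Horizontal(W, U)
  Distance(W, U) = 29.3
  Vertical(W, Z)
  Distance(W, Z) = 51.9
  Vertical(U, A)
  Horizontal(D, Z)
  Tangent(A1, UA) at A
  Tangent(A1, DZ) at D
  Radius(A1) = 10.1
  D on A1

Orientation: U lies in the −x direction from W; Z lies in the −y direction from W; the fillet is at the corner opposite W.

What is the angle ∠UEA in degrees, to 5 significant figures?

76.416°

W is at the origin; W and U share the same y with |WU| = 29.3 and U on the −x side, so U = (-29.300, 0.0000). W and Z share the same x with |WZ| = 51.9 and Z on the −y side, so Z = (0.0000, -51.900). The virtual corner opposite W is at (-29.300, -51.900). Since A1 is tangent to UA there, EA ⟂ UA and since A1 is tangent to DZ there, ED ⟂ DZ, with radius 10.1, so the center E sits 10.1 in from both sides at E = (-19.200, -41.800). That places the tangent points at A = (-29.300, -41.800) on UA and D = (-19.200, -51.900) on DZ. Then cos ∠UEA = EU·EA / (|EU||EA|), giving 76.416°.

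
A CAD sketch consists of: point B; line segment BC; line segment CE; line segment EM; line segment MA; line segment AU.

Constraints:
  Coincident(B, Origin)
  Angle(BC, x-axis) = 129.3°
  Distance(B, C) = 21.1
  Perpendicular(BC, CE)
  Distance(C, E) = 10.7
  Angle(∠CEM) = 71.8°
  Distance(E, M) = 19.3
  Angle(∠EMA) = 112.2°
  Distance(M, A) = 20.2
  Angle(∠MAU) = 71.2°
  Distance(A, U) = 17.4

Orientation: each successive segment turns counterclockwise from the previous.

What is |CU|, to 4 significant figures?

11.41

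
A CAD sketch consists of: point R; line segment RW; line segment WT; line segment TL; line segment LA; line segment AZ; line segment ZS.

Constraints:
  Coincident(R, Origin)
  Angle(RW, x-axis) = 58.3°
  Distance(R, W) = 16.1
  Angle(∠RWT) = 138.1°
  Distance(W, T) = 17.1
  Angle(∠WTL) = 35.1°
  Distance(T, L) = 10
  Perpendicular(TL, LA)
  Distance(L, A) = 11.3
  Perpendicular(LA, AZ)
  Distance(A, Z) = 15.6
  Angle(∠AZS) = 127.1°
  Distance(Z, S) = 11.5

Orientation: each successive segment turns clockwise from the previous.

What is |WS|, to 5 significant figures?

27.624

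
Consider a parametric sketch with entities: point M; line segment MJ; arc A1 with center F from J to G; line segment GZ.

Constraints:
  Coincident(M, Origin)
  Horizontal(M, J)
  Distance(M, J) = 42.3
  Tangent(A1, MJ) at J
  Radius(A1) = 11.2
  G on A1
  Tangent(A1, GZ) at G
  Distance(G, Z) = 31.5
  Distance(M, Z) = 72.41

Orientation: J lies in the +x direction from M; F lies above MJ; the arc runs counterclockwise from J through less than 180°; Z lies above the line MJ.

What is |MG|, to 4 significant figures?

53.79

Checks: |FG| = 11.20 ✓; ∠(FG, GZ) = 90.00° ✓; |GZ| = 31.50 ✓; |MZ| = 72.41 ✓.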